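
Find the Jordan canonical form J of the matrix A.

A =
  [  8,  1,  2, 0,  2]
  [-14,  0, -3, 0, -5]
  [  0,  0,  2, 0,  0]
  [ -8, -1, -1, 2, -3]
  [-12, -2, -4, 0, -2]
J_3(2) ⊕ J_1(2) ⊕ J_1(2)

The characteristic polynomial is
  det(x·I − A) = x^5 - 10*x^4 + 40*x^3 - 80*x^2 + 80*x - 32 = (x - 2)^5

Eigenvalues and multiplicities (the geometric multiplicity of λ is n − rank(A − λI), which equals the number of Jordan blocks for λ):
  λ = 2: algebraic multiplicity = 5, geometric multiplicity = 3

Determining the block sizes for each eigenvalue:
  λ = 2: with am = 5 and gm = 3, the partition is not yet determined (e.g. several partitions of 5 into 3 parts exist). Let N = A − (2)·I. Computing rank(N^1) = 2, rank(N^2) = 1, rank(N^3) = 0; the number of blocks of size ≥ j is rank(N^{j−1}) − rank(N^j), giving [3, 1, 1]. So we have 1 block(s) of size 3, 2 block(s) of size 1 → block sizes [3, 1, 1]

Assembling the blocks gives a Jordan form
J =
  [2, 1, 0, 0, 0]
  [0, 2, 1, 0, 0]
  [0, 0, 2, 0, 0]
  [0, 0, 0, 2, 0]
  [0, 0, 0, 0, 2]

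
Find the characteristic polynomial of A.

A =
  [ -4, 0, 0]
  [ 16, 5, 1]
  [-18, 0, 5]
x^3 - 6*x^2 - 15*x + 100

Expanding det(x·I − A) (e.g. by cofactor expansion or by noting that A is similar to its Jordan form J, which has the same characteristic polynomial as A) gives
  χ_A(x) = x^3 - 6*x^2 - 15*x + 100
which factors as (x - 5)^2*(x + 4). The eigenvalues (with algebraic multiplicities) are λ = -4 with multiplicity 1, λ = 5 with multiplicity 2.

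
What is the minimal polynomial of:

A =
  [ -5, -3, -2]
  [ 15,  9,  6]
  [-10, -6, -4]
x^2

The characteristic polynomial is χ_A(x) = x^3, so the eigenvalues are known. The minimal polynomial is
  m_A(x) = Π_λ (x − λ)^{k_λ}
where k_λ is the size of the *largest* Jordan block for λ (equivalently, the smallest k with (A − λI)^k v = 0 for every generalised eigenvector v of λ).

  λ = 0: largest Jordan block has size 2, contributing (x − 0)^2

So m_A(x) = x^2 = x^2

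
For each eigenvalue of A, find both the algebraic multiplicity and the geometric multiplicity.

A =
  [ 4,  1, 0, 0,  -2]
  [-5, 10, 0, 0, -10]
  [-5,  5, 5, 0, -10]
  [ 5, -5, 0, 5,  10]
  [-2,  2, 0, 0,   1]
λ = 5: alg = 5, geom = 4

Step 1 — factor the characteristic polynomial to read off the algebraic multiplicities:
  χ_A(x) = (x - 5)^5

Step 2 — compute geometric multiplicities via the rank-nullity identity g(λ) = n − rank(A − λI):
  rank(A − (5)·I) = 1, so dim ker(A − (5)·I) = n − 1 = 4

Summary:
  λ = 5: algebraic multiplicity = 5, geometric multiplicity = 4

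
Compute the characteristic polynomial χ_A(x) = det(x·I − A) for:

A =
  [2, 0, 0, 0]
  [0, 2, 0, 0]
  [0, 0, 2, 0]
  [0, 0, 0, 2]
x^4 - 8*x^3 + 24*x^2 - 32*x + 16

Expanding det(x·I − A) (e.g. by cofactor expansion or by noting that A is similar to its Jordan form J, which has the same characteristic polynomial as A) gives
  χ_A(x) = x^4 - 8*x^3 + 24*x^2 - 32*x + 16
which factors as (x - 2)^4. The eigenvalues (with algebraic multiplicities) are λ = 2 with multiplicity 4.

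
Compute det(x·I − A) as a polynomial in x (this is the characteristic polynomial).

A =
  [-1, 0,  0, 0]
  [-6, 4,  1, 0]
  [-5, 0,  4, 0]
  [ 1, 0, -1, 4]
x^4 - 11*x^3 + 36*x^2 - 16*x - 64

Expanding det(x·I − A) (e.g. by cofactor expansion or by noting that A is similar to its Jordan form J, which has the same characteristic polynomial as A) gives
  χ_A(x) = x^4 - 11*x^3 + 36*x^2 - 16*x - 64
which factors as (x - 4)^3*(x + 1). The eigenvalues (with algebraic multiplicities) are λ = -1 with multiplicity 1, λ = 4 with multiplicity 3.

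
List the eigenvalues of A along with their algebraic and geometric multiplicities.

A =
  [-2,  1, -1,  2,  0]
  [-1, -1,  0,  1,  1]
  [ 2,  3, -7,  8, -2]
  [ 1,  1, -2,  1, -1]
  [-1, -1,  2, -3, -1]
λ = -2: alg = 5, geom = 3

Step 1 — factor the characteristic polynomial to read off the algebraic multiplicities:
  χ_A(x) = (x + 2)^5

Step 2 — compute geometric multiplicities via the rank-nullity identity g(λ) = n − rank(A − λI):
  rank(A − (-2)·I) = 2, so dim ker(A − (-2)·I) = n − 2 = 3

Summary:
  λ = -2: algebraic multiplicity = 5, geometric multiplicity = 3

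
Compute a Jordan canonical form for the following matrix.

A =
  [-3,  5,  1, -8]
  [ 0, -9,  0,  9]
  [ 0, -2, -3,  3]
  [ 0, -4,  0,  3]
J_2(-3) ⊕ J_2(-3)

The characteristic polynomial is
  det(x·I − A) = x^4 + 12*x^3 + 54*x^2 + 108*x + 81 = (x + 3)^4

Eigenvalues and multiplicities (the geometric multiplicity of λ is n − rank(A − λI), which equals the number of Jordan blocks for λ):
  λ = -3: algebraic multiplicity = 4, geometric multiplicity = 2

Determining the block sizes for each eigenvalue:
  λ = -3: with am = 4 and gm = 2, the partition is not yet determined (e.g. several partitions of 4 into 2 parts exist). Let N = A − (-3)·I. Computing rank(N^1) = 2, rank(N^2) = 0; the number of blocks of size ≥ j is rank(N^{j−1}) − rank(N^j), giving [2, 2]. So we have 2 block(s) of size 2 → block sizes [2, 2]

Assembling the blocks gives a Jordan form
J =
  [-3,  1,  0,  0]
  [ 0, -3,  0,  0]
  [ 0,  0, -3,  1]
  [ 0,  0,  0, -3]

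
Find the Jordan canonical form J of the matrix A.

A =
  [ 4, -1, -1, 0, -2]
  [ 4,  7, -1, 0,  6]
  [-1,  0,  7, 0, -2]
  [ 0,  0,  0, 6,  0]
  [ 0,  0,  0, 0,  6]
J_3(6) ⊕ J_1(6) ⊕ J_1(6)

The characteristic polynomial is
  det(x·I − A) = x^5 - 30*x^4 + 360*x^3 - 2160*x^2 + 6480*x - 7776 = (x - 6)^5

Eigenvalues and multiplicities (the geometric multiplicity of λ is n − rank(A − λI), which equals the number of Jordan blocks for λ):
  λ = 6: algebraic multiplicity = 5, geometric multiplicity = 3

Determining the block sizes for each eigenvalue:
  λ = 6: with am = 5 and gm = 3, the partition is not yet determined (e.g. several partitions of 5 into 3 parts exist). Let N = A − (6)·I. Computing rank(N^1) = 2, rank(N^2) = 1, rank(N^3) = 0; the number of blocks of size ≥ j is rank(N^{j−1}) − rank(N^j), giving [3, 1, 1]. So we have 1 block(s) of size 3, 2 block(s) of size 1 → block sizes [3, 1, 1]

Assembling the blocks gives a Jordan form
J =
  [6, 1, 0, 0, 0]
  [0, 6, 1, 0, 0]
  [0, 0, 6, 0, 0]
  [0, 0, 0, 6, 0]
  [0, 0, 0, 0, 6]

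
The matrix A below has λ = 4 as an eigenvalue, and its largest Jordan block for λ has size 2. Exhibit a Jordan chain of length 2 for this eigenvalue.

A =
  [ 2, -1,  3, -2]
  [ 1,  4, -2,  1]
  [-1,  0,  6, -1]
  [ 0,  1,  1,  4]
A Jordan chain for λ = 4 of length 2:
v_1 = (-2, 1, -1, 0)ᵀ
v_2 = (1, 0, 0, 0)ᵀ

Let N = A − (4)·I. We want v_2 with N^2 v_2 = 0 but N^1 v_2 ≠ 0; then v_{j-1} := N · v_j for j = 2, …, 2.

Pick v_2 = (1, 0, 0, 0)ᵀ.
Then v_1 = N · v_2 = (-2, 1, -1, 0)ᵀ.

Sanity check: (A − (4)·I) v_1 = (0, 0, 0, 0)ᵀ = 0. ✓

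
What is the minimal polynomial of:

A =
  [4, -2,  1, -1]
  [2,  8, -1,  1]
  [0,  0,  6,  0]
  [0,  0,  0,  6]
x^2 - 12*x + 36

The characteristic polynomial is χ_A(x) = (x - 6)^4, so the eigenvalues are known. The minimal polynomial is
  m_A(x) = Π_λ (x − λ)^{k_λ}
where k_λ is the size of the *largest* Jordan block for λ (equivalently, the smallest k with (A − λI)^k v = 0 for every generalised eigenvector v of λ).

  λ = 6: largest Jordan block has size 2, contributing (x − 6)^2

So m_A(x) = (x - 6)^2 = x^2 - 12*x + 36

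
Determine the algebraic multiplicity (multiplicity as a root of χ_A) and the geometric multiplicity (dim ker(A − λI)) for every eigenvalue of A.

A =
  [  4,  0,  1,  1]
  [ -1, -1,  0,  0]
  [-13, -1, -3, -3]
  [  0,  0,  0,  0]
λ = 0: alg = 4, geom = 2

Step 1 — factor the characteristic polynomial to read off the algebraic multiplicities:
  χ_A(x) = x^4

Step 2 — compute geometric multiplicities via the rank-nullity identity g(λ) = n − rank(A − λI):
  rank(A − (0)·I) = 2, so dim ker(A − (0)·I) = n − 2 = 2

Summary:
  λ = 0: algebraic multiplicity = 4, geometric multiplicity = 2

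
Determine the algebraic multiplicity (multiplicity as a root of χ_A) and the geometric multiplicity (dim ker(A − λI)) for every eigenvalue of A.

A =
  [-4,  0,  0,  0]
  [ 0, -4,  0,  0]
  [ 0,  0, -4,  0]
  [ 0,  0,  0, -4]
λ = -4: alg = 4, geom = 4

Step 1 — factor the characteristic polynomial to read off the algebraic multiplicities:
  χ_A(x) = (x + 4)^4

Step 2 — compute geometric multiplicities via the rank-nullity identity g(λ) = n − rank(A − λI):
  rank(A − (-4)·I) = 0, so dim ker(A − (-4)·I) = n − 0 = 4

Summary:
  λ = -4: algebraic multiplicity = 4, geometric multiplicity = 4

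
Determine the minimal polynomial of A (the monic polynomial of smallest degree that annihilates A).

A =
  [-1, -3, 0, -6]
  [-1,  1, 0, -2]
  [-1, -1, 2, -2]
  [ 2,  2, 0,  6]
x^2 - 4*x + 4

The characteristic polynomial is χ_A(x) = (x - 2)^4, so the eigenvalues are known. The minimal polynomial is
  m_A(x) = Π_λ (x − λ)^{k_λ}
where k_λ is the size of the *largest* Jordan block for λ (equivalently, the smallest k with (A − λI)^k v = 0 for every generalised eigenvector v of λ).

  λ = 2: largest Jordan block has size 2, contributing (x − 2)^2

So m_A(x) = (x - 2)^2 = x^2 - 4*x + 4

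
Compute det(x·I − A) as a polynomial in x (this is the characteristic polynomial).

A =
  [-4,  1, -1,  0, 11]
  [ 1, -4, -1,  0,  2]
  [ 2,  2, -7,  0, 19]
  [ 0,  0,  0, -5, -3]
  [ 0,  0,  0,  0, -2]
x^5 + 22*x^4 + 190*x^3 + 800*x^2 + 1625*x + 1250

Expanding det(x·I − A) (e.g. by cofactor expansion or by noting that A is similar to its Jordan form J, which has the same characteristic polynomial as A) gives
  χ_A(x) = x^5 + 22*x^4 + 190*x^3 + 800*x^2 + 1625*x + 1250
which factors as (x + 2)*(x + 5)^4. The eigenvalues (with algebraic multiplicities) are λ = -5 with multiplicity 4, λ = -2 with multiplicity 1.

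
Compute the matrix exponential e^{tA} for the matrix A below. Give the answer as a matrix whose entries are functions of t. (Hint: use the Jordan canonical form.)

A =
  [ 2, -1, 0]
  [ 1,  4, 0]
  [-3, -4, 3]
e^{tA} =
  [-t*exp(3*t) + exp(3*t), -t*exp(3*t), 0]
  [t*exp(3*t), t*exp(3*t) + exp(3*t), 0]
  [-t^2*exp(3*t)/2 - 3*t*exp(3*t), -t^2*exp(3*t)/2 - 4*t*exp(3*t), exp(3*t)]

Strategy: write A = P · J · P⁻¹ where J is a Jordan canonical form, so e^{tA} = P · e^{tJ} · P⁻¹, and e^{tJ} can be computed block-by-block.

A has Jordan form
J =
  [3, 1, 0]
  [0, 3, 1]
  [0, 0, 3]
(up to reordering of blocks).

Per-block formulas:
  For a 3×3 Jordan block J_3(3): exp(t · J_3(3)) = e^(3t)·(I + t·N + (t^2/2)·N^2), where N is the 3×3 nilpotent shift.

After assembling e^{tJ} and conjugating by P, we get:

e^{tA} =
  [-t*exp(3*t) + exp(3*t), -t*exp(3*t), 0]
  [t*exp(3*t), t*exp(3*t) + exp(3*t), 0]
  [-t^2*exp(3*t)/2 - 3*t*exp(3*t), -t^2*exp(3*t)/2 - 4*t*exp(3*t), exp(3*t)]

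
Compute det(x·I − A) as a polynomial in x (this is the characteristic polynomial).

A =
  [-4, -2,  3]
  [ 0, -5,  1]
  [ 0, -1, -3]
x^3 + 12*x^2 + 48*x + 64

Expanding det(x·I − A) (e.g. by cofactor expansion or by noting that A is similar to its Jordan form J, which has the same characteristic polynomial as A) gives
  χ_A(x) = x^3 + 12*x^2 + 48*x + 64
which factors as (x + 4)^3. The eigenvalues (with algebraic multiplicities) are λ = -4 with multiplicity 3.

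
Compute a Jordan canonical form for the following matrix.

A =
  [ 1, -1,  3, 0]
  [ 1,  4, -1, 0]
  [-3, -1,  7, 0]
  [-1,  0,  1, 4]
J_3(4) ⊕ J_1(4)

The characteristic polynomial is
  det(x·I − A) = x^4 - 16*x^3 + 96*x^2 - 256*x + 256 = (x - 4)^4

Eigenvalues and multiplicities (the geometric multiplicity of λ is n − rank(A − λI), which equals the number of Jordan blocks for λ):
  λ = 4: algebraic multiplicity = 4, geometric multiplicity = 2

Determining the block sizes for each eigenvalue:
  λ = 4: with am = 4 and gm = 2, the partition is not yet determined (e.g. several partitions of 4 into 2 parts exist). Let N = A − (4)·I. Computing rank(N^1) = 2, rank(N^2) = 1, rank(N^3) = 0; the number of blocks of size ≥ j is rank(N^{j−1}) − rank(N^j), giving [2, 1, 1]. So we have 1 block(s) of size 3, 1 block(s) of size 1 → block sizes [3, 1]

Assembling the blocks gives a Jordan form
J =
  [4, 1, 0, 0]
  [0, 4, 1, 0]
  [0, 0, 4, 0]
  [0, 0, 0, 4]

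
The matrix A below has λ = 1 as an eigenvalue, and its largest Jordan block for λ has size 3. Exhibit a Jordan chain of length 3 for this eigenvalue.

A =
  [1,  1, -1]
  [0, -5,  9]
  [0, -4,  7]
A Jordan chain for λ = 1 of length 3:
v_1 = (-2, 0, 0)ᵀ
v_2 = (1, -6, -4)ᵀ
v_3 = (0, 1, 0)ᵀ

Let N = A − (1)·I. We want v_3 with N^3 v_3 = 0 but N^2 v_3 ≠ 0; then v_{j-1} := N · v_j for j = 3, …, 2.

Pick v_3 = (0, 1, 0)ᵀ.
Then v_2 = N · v_3 = (1, -6, -4)ᵀ.
Then v_1 = N · v_2 = (-2, 0, 0)ᵀ.

Sanity check: (A − (1)·I) v_1 = (0, 0, 0)ᵀ = 0. ✓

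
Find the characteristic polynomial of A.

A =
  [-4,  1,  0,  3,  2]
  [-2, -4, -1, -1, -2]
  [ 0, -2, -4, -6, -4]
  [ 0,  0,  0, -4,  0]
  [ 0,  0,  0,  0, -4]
x^5 + 20*x^4 + 160*x^3 + 640*x^2 + 1280*x + 1024

Expanding det(x·I − A) (e.g. by cofactor expansion or by noting that A is similar to its Jordan form J, which has the same characteristic polynomial as A) gives
  χ_A(x) = x^5 + 20*x^4 + 160*x^3 + 640*x^2 + 1280*x + 1024
which factors as (x + 4)^5. The eigenvalues (with algebraic multiplicities) are λ = -4 with multiplicity 5.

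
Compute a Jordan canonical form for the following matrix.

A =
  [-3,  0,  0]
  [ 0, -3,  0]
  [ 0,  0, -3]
J_1(-3) ⊕ J_1(-3) ⊕ J_1(-3)

The characteristic polynomial is
  det(x·I − A) = x^3 + 9*x^2 + 27*x + 27 = (x + 3)^3

Eigenvalues and multiplicities (the geometric multiplicity of λ is n − rank(A − λI), which equals the number of Jordan blocks for λ):
  λ = -3: algebraic multiplicity = 3, geometric multiplicity = 3

Determining the block sizes for each eigenvalue:
  λ = -3: gm = am = 3, so every block has size 1 → block sizes [1, 1, 1]

Assembling the blocks gives a Jordan form
J =
  [-3,  0,  0]
  [ 0, -3,  0]
  [ 0,  0, -3]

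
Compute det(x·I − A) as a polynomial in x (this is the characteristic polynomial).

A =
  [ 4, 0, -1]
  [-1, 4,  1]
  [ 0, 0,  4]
x^3 - 12*x^2 + 48*x - 64

Expanding det(x·I − A) (e.g. by cofactor expansion or by noting that A is similar to its Jordan form J, which has the same characteristic polynomial as A) gives
  χ_A(x) = x^3 - 12*x^2 + 48*x - 64
which factors as (x - 4)^3. The eigenvalues (with algebraic multiplicities) are λ = 4 with multiplicity 3.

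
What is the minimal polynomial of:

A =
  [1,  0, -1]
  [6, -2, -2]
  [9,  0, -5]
x^2 + 4*x + 4

The characteristic polynomial is χ_A(x) = (x + 2)^3, so the eigenvalues are known. The minimal polynomial is
  m_A(x) = Π_λ (x − λ)^{k_λ}
where k_λ is the size of the *largest* Jordan block for λ (equivalently, the smallest k with (A − λI)^k v = 0 for every generalised eigenvector v of λ).

  λ = -2: largest Jordan block has size 2, contributing (x + 2)^2

So m_A(x) = (x + 2)^2 = x^2 + 4*x + 4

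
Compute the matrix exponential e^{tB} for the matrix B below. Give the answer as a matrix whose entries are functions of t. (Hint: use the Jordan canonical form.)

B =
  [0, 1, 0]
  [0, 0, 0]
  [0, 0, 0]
e^{tB} =
  [1, t, 0]
  [0, 1, 0]
  [0, 0, 1]

Strategy: write B = P · J · P⁻¹ where J is a Jordan canonical form, so e^{tB} = P · e^{tJ} · P⁻¹, and e^{tJ} can be computed block-by-block.

B has Jordan form
J =
  [0, 1, 0]
  [0, 0, 0]
  [0, 0, 0]
(up to reordering of blocks).

Per-block formulas:
  For a 1×1 block at λ = 0: exp(t · [0]) = [e^(0t)].
  For a 2×2 Jordan block J_2(0): exp(t · J_2(0)) = e^(0t)·(I + t·N), where N is the 2×2 nilpotent shift.

After assembling e^{tJ} and conjugating by P, we get:

e^{tB} =
  [1, t, 0]
  [0, 1, 0]
  [0, 0, 1]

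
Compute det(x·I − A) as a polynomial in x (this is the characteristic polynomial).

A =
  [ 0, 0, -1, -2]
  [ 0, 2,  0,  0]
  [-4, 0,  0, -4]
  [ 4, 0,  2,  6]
x^4 - 8*x^3 + 24*x^2 - 32*x + 16

Expanding det(x·I − A) (e.g. by cofactor expansion or by noting that A is similar to its Jordan form J, which has the same characteristic polynomial as A) gives
  χ_A(x) = x^4 - 8*x^3 + 24*x^2 - 32*x + 16
which factors as (x - 2)^4. The eigenvalues (with algebraic multiplicities) are λ = 2 with multiplicity 4.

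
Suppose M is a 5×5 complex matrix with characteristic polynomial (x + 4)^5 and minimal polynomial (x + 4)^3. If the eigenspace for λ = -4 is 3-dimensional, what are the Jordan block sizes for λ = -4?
Block sizes for λ = -4: [3, 1, 1]

Step 1 — from the characteristic polynomial, algebraic multiplicity of λ = -4 is 5. From dim ker(M − (-4)·I) = 3, there are exactly 3 Jordan blocks for λ = -4.
Step 2 — from the minimal polynomial, the factor (x + 4)^3 tells us the largest block for λ = -4 has size 3.
Step 3 — with total size 5, 3 blocks, and largest block 3, the block sizes (in nonincreasing order) are [3, 1, 1].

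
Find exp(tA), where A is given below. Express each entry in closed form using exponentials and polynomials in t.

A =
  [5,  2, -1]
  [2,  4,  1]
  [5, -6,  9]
e^{tA} =
  [-t*exp(6*t) + exp(6*t), 2*t*exp(6*t), -t*exp(6*t)]
  [-t^2*exp(6*t)/2 + 2*t*exp(6*t), t^2*exp(6*t) - 2*t*exp(6*t) + exp(6*t), -t^2*exp(6*t)/2 + t*exp(6*t)]
  [-t^2*exp(6*t) + 5*t*exp(6*t), 2*t^2*exp(6*t) - 6*t*exp(6*t), -t^2*exp(6*t) + 3*t*exp(6*t) + exp(6*t)]

Strategy: write A = P · J · P⁻¹ where J is a Jordan canonical form, so e^{tA} = P · e^{tJ} · P⁻¹, and e^{tJ} can be computed block-by-block.

A has Jordan form
J =
  [6, 1, 0]
  [0, 6, 1]
  [0, 0, 6]
(up to reordering of blocks).

Per-block formulas:
  For a 3×3 Jordan block J_3(6): exp(t · J_3(6)) = e^(6t)·(I + t·N + (t^2/2)·N^2), where N is the 3×3 nilpotent shift.

After assembling e^{tJ} and conjugating by P, we get:

e^{tA} =
  [-t*exp(6*t) + exp(6*t), 2*t*exp(6*t), -t*exp(6*t)]
  [-t^2*exp(6*t)/2 + 2*t*exp(6*t), t^2*exp(6*t) - 2*t*exp(6*t) + exp(6*t), -t^2*exp(6*t)/2 + t*exp(6*t)]
  [-t^2*exp(6*t) + 5*t*exp(6*t), 2*t^2*exp(6*t) - 6*t*exp(6*t), -t^2*exp(6*t) + 3*t*exp(6*t) + exp(6*t)]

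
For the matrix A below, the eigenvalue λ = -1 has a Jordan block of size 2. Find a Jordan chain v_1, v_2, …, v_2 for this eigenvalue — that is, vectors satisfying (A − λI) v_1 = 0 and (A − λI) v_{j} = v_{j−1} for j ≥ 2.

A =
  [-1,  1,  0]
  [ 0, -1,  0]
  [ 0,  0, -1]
A Jordan chain for λ = -1 of length 2:
v_1 = (1, 0, 0)ᵀ
v_2 = (0, 1, 0)ᵀ

Let N = A − (-1)·I. We want v_2 with N^2 v_2 = 0 but N^1 v_2 ≠ 0; then v_{j-1} := N · v_j for j = 2, …, 2.

Pick v_2 = (0, 1, 0)ᵀ.
Then v_1 = N · v_2 = (1, 0, 0)ᵀ.

Sanity check: (A − (-1)·I) v_1 = (0, 0, 0)ᵀ = 0. ✓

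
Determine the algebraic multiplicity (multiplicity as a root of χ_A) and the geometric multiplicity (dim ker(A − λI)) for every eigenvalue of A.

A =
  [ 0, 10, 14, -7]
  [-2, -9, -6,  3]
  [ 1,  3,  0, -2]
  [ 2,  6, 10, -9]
λ = -5: alg = 2, geom = 1; λ = -4: alg = 2, geom = 1

Step 1 — factor the characteristic polynomial to read off the algebraic multiplicities:
  χ_A(x) = (x + 4)^2*(x + 5)^2

Step 2 — compute geometric multiplicities via the rank-nullity identity g(λ) = n − rank(A − λI):
  rank(A − (-5)·I) = 3, so dim ker(A − (-5)·I) = n − 3 = 1
  rank(A − (-4)·I) = 3, so dim ker(A − (-4)·I) = n − 3 = 1

Summary:
  λ = -5: algebraic multiplicity = 2, geometric multiplicity = 1
  λ = -4: algebraic multiplicity = 2, geometric multiplicity = 1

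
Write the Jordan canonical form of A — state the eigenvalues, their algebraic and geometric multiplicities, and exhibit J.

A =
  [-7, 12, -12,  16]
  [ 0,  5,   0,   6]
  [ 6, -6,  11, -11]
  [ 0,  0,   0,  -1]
J_2(-1) ⊕ J_1(5) ⊕ J_1(5)

The characteristic polynomial is
  det(x·I − A) = x^4 - 8*x^3 + 6*x^2 + 40*x + 25 = (x - 5)^2*(x + 1)^2

Eigenvalues and multiplicities (the geometric multiplicity of λ is n − rank(A − λI), which equals the number of Jordan blocks for λ):
  λ = -1: algebraic multiplicity = 2, geometric multiplicity = 1
  λ = 5: algebraic multiplicity = 2, geometric multiplicity = 2

Determining the block sizes for each eigenvalue:
  λ = -1: one block (gm = 1), so the single block has size am = 2 → block sizes [2]
  λ = 5: gm = am = 2, so every block has size 1 → block sizes [1, 1]

Assembling the blocks gives a Jordan form
J =
  [-1,  1, 0, 0]
  [ 0, -1, 0, 0]
  [ 0,  0, 5, 0]
  [ 0,  0, 0, 5]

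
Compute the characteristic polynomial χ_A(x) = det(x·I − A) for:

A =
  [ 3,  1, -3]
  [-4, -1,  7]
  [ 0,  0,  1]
x^3 - 3*x^2 + 3*x - 1

Expanding det(x·I − A) (e.g. by cofactor expansion or by noting that A is similar to its Jordan form J, which has the same characteristic polynomial as A) gives
  χ_A(x) = x^3 - 3*x^2 + 3*x - 1
which factors as (x - 1)^3. The eigenvalues (with algebraic multiplicities) are λ = 1 with multiplicity 3.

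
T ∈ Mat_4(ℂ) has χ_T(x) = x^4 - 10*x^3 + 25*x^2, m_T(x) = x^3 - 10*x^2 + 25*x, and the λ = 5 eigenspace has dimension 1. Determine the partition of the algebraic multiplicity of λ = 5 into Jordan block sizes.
Block sizes for λ = 5: [2]

Step 1 — from the characteristic polynomial, algebraic multiplicity of λ = 5 is 2. From dim ker(T − (5)·I) = 1, there are exactly 1 Jordan blocks for λ = 5.
Step 2 — from the minimal polynomial, the factor (x − 5)^2 tells us the largest block for λ = 5 has size 2.
Step 3 — with total size 2, 1 blocks, and largest block 2, the block sizes (in nonincreasing order) are [2].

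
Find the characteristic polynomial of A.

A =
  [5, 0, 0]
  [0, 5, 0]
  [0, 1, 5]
x^3 - 15*x^2 + 75*x - 125

Expanding det(x·I − A) (e.g. by cofactor expansion or by noting that A is similar to its Jordan form J, which has the same characteristic polynomial as A) gives
  χ_A(x) = x^3 - 15*x^2 + 75*x - 125
which factors as (x - 5)^3. The eigenvalues (with algebraic multiplicities) are λ = 5 with multiplicity 3.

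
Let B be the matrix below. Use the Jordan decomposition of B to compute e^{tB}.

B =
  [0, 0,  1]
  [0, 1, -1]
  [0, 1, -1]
e^{tB} =
  [1, t^2/2, -t^2/2 + t]
  [0, t + 1, -t]
  [0, t, 1 - t]

Strategy: write B = P · J · P⁻¹ where J is a Jordan canonical form, so e^{tB} = P · e^{tJ} · P⁻¹, and e^{tJ} can be computed block-by-block.

B has Jordan form
J =
  [0, 1, 0]
  [0, 0, 1]
  [0, 0, 0]
(up to reordering of blocks).

Per-block formulas:
  For a 3×3 Jordan block J_3(0): exp(t · J_3(0)) = e^(0t)·(I + t·N + (t^2/2)·N^2), where N is the 3×3 nilpotent shift.

After assembling e^{tJ} and conjugating by P, we get:

e^{tB} =
  [1, t^2/2, -t^2/2 + t]
  [0, t + 1, -t]
  [0, t, 1 - t]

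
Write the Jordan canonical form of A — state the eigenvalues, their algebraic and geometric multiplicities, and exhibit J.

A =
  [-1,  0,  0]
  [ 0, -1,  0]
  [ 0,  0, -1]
J_1(-1) ⊕ J_1(-1) ⊕ J_1(-1)

The characteristic polynomial is
  det(x·I − A) = x^3 + 3*x^2 + 3*x + 1 = (x + 1)^3

Eigenvalues and multiplicities (the geometric multiplicity of λ is n − rank(A − λI), which equals the number of Jordan blocks for λ):
  λ = -1: algebraic multiplicity = 3, geometric multiplicity = 3

Determining the block sizes for each eigenvalue:
  λ = -1: gm = am = 3, so every block has size 1 → block sizes [1, 1, 1]

Assembling the blocks gives a Jordan form
J =
  [-1,  0,  0]
  [ 0, -1,  0]
  [ 0,  0, -1]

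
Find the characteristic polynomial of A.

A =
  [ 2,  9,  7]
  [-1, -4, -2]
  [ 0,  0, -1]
x^3 + 3*x^2 + 3*x + 1

Expanding det(x·I − A) (e.g. by cofactor expansion or by noting that A is similar to its Jordan form J, which has the same characteristic polynomial as A) gives
  χ_A(x) = x^3 + 3*x^2 + 3*x + 1
which factors as (x + 1)^3. The eigenvalues (with algebraic multiplicities) are λ = -1 with multiplicity 3.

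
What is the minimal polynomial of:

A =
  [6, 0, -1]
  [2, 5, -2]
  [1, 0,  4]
x^2 - 10*x + 25

The characteristic polynomial is χ_A(x) = (x - 5)^3, so the eigenvalues are known. The minimal polynomial is
  m_A(x) = Π_λ (x − λ)^{k_λ}
where k_λ is the size of the *largest* Jordan block for λ (equivalently, the smallest k with (A − λI)^k v = 0 for every generalised eigenvector v of λ).

  λ = 5: largest Jordan block has size 2, contributing (x − 5)^2

So m_A(x) = (x - 5)^2 = x^2 - 10*x + 25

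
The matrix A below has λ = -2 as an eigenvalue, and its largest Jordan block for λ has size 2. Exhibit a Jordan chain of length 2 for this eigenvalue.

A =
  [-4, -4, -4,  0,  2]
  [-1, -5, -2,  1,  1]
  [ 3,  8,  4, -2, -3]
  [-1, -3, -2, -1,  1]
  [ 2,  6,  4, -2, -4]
A Jordan chain for λ = -2 of length 2:
v_1 = (-2, -1, 3, -1, 2)ᵀ
v_2 = (1, 0, 0, 0, 0)ᵀ

Let N = A − (-2)·I. We want v_2 with N^2 v_2 = 0 but N^1 v_2 ≠ 0; then v_{j-1} := N · v_j for j = 2, …, 2.

Pick v_2 = (1, 0, 0, 0, 0)ᵀ.
Then v_1 = N · v_2 = (-2, -1, 3, -1, 2)ᵀ.

Sanity check: (A − (-2)·I) v_1 = (0, 0, 0, 0, 0)ᵀ = 0. ✓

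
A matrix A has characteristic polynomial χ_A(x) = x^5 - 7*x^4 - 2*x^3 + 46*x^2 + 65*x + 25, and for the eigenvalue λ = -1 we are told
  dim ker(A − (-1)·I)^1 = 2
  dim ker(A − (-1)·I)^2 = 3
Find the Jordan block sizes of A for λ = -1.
Block sizes for λ = -1: [2, 1]

From the dimensions of kernels of powers, the number of Jordan blocks of size at least j is d_j − d_{j−1} where d_j = dim ker(N^j) (with d_0 = 0). Computing the differences gives [2, 1].
The number of blocks of size exactly k is (#blocks of size ≥ k) − (#blocks of size ≥ k + 1), so the partition is: 1 block(s) of size 1, 1 block(s) of size 2.
In nonincreasing order the block sizes are [2, 1].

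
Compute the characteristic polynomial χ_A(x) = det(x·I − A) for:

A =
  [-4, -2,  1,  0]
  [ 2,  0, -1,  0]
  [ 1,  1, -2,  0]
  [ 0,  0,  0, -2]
x^4 + 8*x^3 + 24*x^2 + 32*x + 16

Expanding det(x·I − A) (e.g. by cofactor expansion or by noting that A is similar to its Jordan form J, which has the same characteristic polynomial as A) gives
  χ_A(x) = x^4 + 8*x^3 + 24*x^2 + 32*x + 16
which factors as (x + 2)^4. The eigenvalues (with algebraic multiplicities) are λ = -2 with multiplicity 4.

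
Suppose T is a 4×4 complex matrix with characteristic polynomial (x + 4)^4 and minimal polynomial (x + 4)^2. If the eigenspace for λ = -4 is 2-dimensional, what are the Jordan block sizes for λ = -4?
Block sizes for λ = -4: [2, 2]

Step 1 — from the characteristic polynomial, algebraic multiplicity of λ = -4 is 4. From dim ker(T − (-4)·I) = 2, there are exactly 2 Jordan blocks for λ = -4.
Step 2 — from the minimal polynomial, the factor (x + 4)^2 tells us the largest block for λ = -4 has size 2.
Step 3 — with total size 4, 2 blocks, and largest block 2, the block sizes (in nonincreasing order) are [2, 2].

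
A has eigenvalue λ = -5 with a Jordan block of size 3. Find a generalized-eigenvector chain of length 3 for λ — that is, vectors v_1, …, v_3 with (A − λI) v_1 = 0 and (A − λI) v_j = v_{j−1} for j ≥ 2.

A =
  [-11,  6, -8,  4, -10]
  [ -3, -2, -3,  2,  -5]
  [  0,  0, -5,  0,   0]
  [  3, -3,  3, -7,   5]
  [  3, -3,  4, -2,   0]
A Jordan chain for λ = -5 of length 3:
v_1 = (2, 1, 0, -1, -1)ᵀ
v_2 = (-8, -3, 0, 3, 4)ᵀ
v_3 = (0, 0, 1, 0, 0)ᵀ

Let N = A − (-5)·I. We want v_3 with N^3 v_3 = 0 but N^2 v_3 ≠ 0; then v_{j-1} := N · v_j for j = 3, …, 2.

Pick v_3 = (0, 0, 1, 0, 0)ᵀ.
Then v_2 = N · v_3 = (-8, -3, 0, 3, 4)ᵀ.
Then v_1 = N · v_2 = (2, 1, 0, -1, -1)ᵀ.

Sanity check: (A − (-5)·I) v_1 = (0, 0, 0, 0, 0)ᵀ = 0. ✓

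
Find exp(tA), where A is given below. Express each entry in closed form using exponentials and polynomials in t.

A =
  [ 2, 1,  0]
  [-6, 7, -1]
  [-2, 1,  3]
e^{tA} =
  [-t^2*exp(4*t) - 2*t*exp(4*t) + exp(4*t), t^2*exp(4*t)/2 + t*exp(4*t), -t^2*exp(4*t)/2]
  [-2*t^2*exp(4*t) - 6*t*exp(4*t), t^2*exp(4*t) + 3*t*exp(4*t) + exp(4*t), -t^2*exp(4*t) - t*exp(4*t)]
  [-2*t*exp(4*t), t*exp(4*t), -t*exp(4*t) + exp(4*t)]

Strategy: write A = P · J · P⁻¹ where J is a Jordan canonical form, so e^{tA} = P · e^{tJ} · P⁻¹, and e^{tJ} can be computed block-by-block.

A has Jordan form
J =
  [4, 1, 0]
  [0, 4, 1]
  [0, 0, 4]
(up to reordering of blocks).

Per-block formulas:
  For a 3×3 Jordan block J_3(4): exp(t · J_3(4)) = e^(4t)·(I + t·N + (t^2/2)·N^2), where N is the 3×3 nilpotent shift.

After assembling e^{tJ} and conjugating by P, we get:

e^{tA} =
  [-t^2*exp(4*t) - 2*t*exp(4*t) + exp(4*t), t^2*exp(4*t)/2 + t*exp(4*t), -t^2*exp(4*t)/2]
  [-2*t^2*exp(4*t) - 6*t*exp(4*t), t^2*exp(4*t) + 3*t*exp(4*t) + exp(4*t), -t^2*exp(4*t) - t*exp(4*t)]
  [-2*t*exp(4*t), t*exp(4*t), -t*exp(4*t) + exp(4*t)]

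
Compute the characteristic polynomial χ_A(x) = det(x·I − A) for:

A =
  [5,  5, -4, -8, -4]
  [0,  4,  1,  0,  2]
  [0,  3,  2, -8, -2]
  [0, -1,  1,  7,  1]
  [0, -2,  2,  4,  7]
x^5 - 25*x^4 + 250*x^3 - 1250*x^2 + 3125*x - 3125

Expanding det(x·I − A) (e.g. by cofactor expansion or by noting that A is similar to its Jordan form J, which has the same characteristic polynomial as A) gives
  χ_A(x) = x^5 - 25*x^4 + 250*x^3 - 1250*x^2 + 3125*x - 3125
which factors as (x - 5)^5. The eigenvalues (with algebraic multiplicities) are λ = 5 with multiplicity 5.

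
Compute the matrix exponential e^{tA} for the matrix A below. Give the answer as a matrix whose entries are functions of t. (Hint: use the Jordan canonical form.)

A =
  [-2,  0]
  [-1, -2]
e^{tA} =
  [exp(-2*t), 0]
  [-t*exp(-2*t), exp(-2*t)]

Strategy: write A = P · J · P⁻¹ where J is a Jordan canonical form, so e^{tA} = P · e^{tJ} · P⁻¹, and e^{tJ} can be computed block-by-block.

A has Jordan form
J =
  [-2,  1]
  [ 0, -2]
(up to reordering of blocks).

Per-block formulas:
  For a 2×2 Jordan block J_2(-2): exp(t · J_2(-2)) = e^(-2t)·(I + t·N), where N is the 2×2 nilpotent shift.

After assembling e^{tJ} and conjugating by P, we get:

e^{tA} =
  [exp(-2*t), 0]
  [-t*exp(-2*t), exp(-2*t)]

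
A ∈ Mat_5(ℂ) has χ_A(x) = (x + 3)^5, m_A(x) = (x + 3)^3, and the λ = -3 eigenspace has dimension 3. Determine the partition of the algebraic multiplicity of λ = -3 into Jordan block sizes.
Block sizes for λ = -3: [3, 1, 1]

Step 1 — from the characteristic polynomial, algebraic multiplicity of λ = -3 is 5. From dim ker(A − (-3)·I) = 3, there are exactly 3 Jordan blocks for λ = -3.
Step 2 — from the minimal polynomial, the factor (x + 3)^3 tells us the largest block for λ = -3 has size 3.
Step 3 — with total size 5, 3 blocks, and largest block 3, the block sizes (in nonincreasing order) are [3, 1, 1].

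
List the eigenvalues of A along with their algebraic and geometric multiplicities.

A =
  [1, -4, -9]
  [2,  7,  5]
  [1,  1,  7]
λ = 5: alg = 3, geom = 1

Step 1 — factor the characteristic polynomial to read off the algebraic multiplicities:
  χ_A(x) = (x - 5)^3

Step 2 — compute geometric multiplicities via the rank-nullity identity g(λ) = n − rank(A − λI):
  rank(A − (5)·I) = 2, so dim ker(A − (5)·I) = n − 2 = 1

Summary:
  λ = 5: algebraic multiplicity = 3, geometric multiplicity = 1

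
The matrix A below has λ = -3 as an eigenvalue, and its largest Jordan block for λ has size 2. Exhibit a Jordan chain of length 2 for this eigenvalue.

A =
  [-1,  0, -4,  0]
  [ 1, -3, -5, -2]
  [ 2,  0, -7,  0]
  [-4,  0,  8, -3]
A Jordan chain for λ = -3 of length 2:
v_1 = (0, -3, 0, 0)ᵀ
v_2 = (2, 0, 1, 0)ᵀ

Let N = A − (-3)·I. We want v_2 with N^2 v_2 = 0 but N^1 v_2 ≠ 0; then v_{j-1} := N · v_j for j = 2, …, 2.

Pick v_2 = (2, 0, 1, 0)ᵀ.
Then v_1 = N · v_2 = (0, -3, 0, 0)ᵀ.

Sanity check: (A − (-3)·I) v_1 = (0, 0, 0, 0)ᵀ = 0. ✓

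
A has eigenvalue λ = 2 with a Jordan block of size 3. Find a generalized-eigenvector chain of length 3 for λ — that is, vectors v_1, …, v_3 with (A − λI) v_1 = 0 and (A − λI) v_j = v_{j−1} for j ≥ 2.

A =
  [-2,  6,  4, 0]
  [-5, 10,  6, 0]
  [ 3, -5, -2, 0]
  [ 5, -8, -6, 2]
A Jordan chain for λ = 2 of length 3:
v_1 = (-2, -2, 1, 2)ᵀ
v_2 = (-4, -5, 3, 5)ᵀ
v_3 = (1, 0, 0, 0)ᵀ

Let N = A − (2)·I. We want v_3 with N^3 v_3 = 0 but N^2 v_3 ≠ 0; then v_{j-1} := N · v_j for j = 3, …, 2.

Pick v_3 = (1, 0, 0, 0)ᵀ.
Then v_2 = N · v_3 = (-4, -5, 3, 5)ᵀ.
Then v_1 = N · v_2 = (-2, -2, 1, 2)ᵀ.

Sanity check: (A − (2)·I) v_1 = (0, 0, 0, 0)ᵀ = 0. ✓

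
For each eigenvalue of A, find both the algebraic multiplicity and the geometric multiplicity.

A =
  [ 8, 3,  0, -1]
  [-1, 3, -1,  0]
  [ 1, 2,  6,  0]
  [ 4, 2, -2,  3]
λ = 5: alg = 4, geom = 2

Step 1 — factor the characteristic polynomial to read off the algebraic multiplicities:
  χ_A(x) = (x - 5)^4

Step 2 — compute geometric multiplicities via the rank-nullity identity g(λ) = n − rank(A − λI):
  rank(A − (5)·I) = 2, so dim ker(A − (5)·I) = n − 2 = 2

Summary:
  λ = 5: algebraic multiplicity = 4, geometric multiplicity = 2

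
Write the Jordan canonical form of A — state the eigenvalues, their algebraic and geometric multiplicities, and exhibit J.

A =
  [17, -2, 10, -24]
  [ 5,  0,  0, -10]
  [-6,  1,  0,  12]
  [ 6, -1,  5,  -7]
J_2(0) ⊕ J_1(5) ⊕ J_1(5)

The characteristic polynomial is
  det(x·I − A) = x^4 - 10*x^3 + 25*x^2 = x^2*(x - 5)^2

Eigenvalues and multiplicities (the geometric multiplicity of λ is n − rank(A − λI), which equals the number of Jordan blocks for λ):
  λ = 0: algebraic multiplicity = 2, geometric multiplicity = 1
  λ = 5: algebraic multiplicity = 2, geometric multiplicity = 2

Determining the block sizes for each eigenvalue:
  λ = 0: one block (gm = 1), so the single block has size am = 2 → block sizes [2]
  λ = 5: gm = am = 2, so every block has size 1 → block sizes [1, 1]

Assembling the blocks gives a Jordan form
J =
  [0, 1, 0, 0]
  [0, 0, 0, 0]
  [0, 0, 5, 0]
  [0, 0, 0, 5]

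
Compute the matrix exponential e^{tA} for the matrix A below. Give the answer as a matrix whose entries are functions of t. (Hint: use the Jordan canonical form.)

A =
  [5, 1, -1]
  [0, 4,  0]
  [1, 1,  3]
e^{tA} =
  [t*exp(4*t) + exp(4*t), t*exp(4*t), -t*exp(4*t)]
  [0, exp(4*t), 0]
  [t*exp(4*t), t*exp(4*t), -t*exp(4*t) + exp(4*t)]

Strategy: write A = P · J · P⁻¹ where J is a Jordan canonical form, so e^{tA} = P · e^{tJ} · P⁻¹, and e^{tJ} can be computed block-by-block.

A has Jordan form
J =
  [4, 1, 0]
  [0, 4, 0]
  [0, 0, 4]
(up to reordering of blocks).

Per-block formulas:
  For a 1×1 block at λ = 4: exp(t · [4]) = [e^(4t)].
  For a 2×2 Jordan block J_2(4): exp(t · J_2(4)) = e^(4t)·(I + t·N), where N is the 2×2 nilpotent shift.

After assembling e^{tJ} and conjugating by P, we get:

e^{tA} =
  [t*exp(4*t) + exp(4*t), t*exp(4*t), -t*exp(4*t)]
  [0, exp(4*t), 0]
  [t*exp(4*t), t*exp(4*t), -t*exp(4*t) + exp(4*t)]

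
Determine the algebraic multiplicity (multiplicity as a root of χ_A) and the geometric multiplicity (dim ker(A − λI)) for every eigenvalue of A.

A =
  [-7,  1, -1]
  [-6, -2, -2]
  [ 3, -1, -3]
λ = -4: alg = 3, geom = 2

Step 1 — factor the characteristic polynomial to read off the algebraic multiplicities:
  χ_A(x) = (x + 4)^3

Step 2 — compute geometric multiplicities via the rank-nullity identity g(λ) = n − rank(A − λI):
  rank(A − (-4)·I) = 1, so dim ker(A − (-4)·I) = n − 1 = 2

Summary:
  λ = -4: algebraic multiplicity = 3, geometric multiplicity = 2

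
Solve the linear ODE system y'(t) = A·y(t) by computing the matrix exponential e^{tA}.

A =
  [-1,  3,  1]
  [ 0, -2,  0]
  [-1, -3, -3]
e^{tA} =
  [t*exp(-2*t) + exp(-2*t), 3*t*exp(-2*t), t*exp(-2*t)]
  [0, exp(-2*t), 0]
  [-t*exp(-2*t), -3*t*exp(-2*t), -t*exp(-2*t) + exp(-2*t)]

Strategy: write A = P · J · P⁻¹ where J is a Jordan canonical form, so e^{tA} = P · e^{tJ} · P⁻¹, and e^{tJ} can be computed block-by-block.

A has Jordan form
J =
  [-2,  1,  0]
  [ 0, -2,  0]
  [ 0,  0, -2]
(up to reordering of blocks).

Per-block formulas:
  For a 2×2 Jordan block J_2(-2): exp(t · J_2(-2)) = e^(-2t)·(I + t·N), where N is the 2×2 nilpotent shift.
  For a 1×1 block at λ = -2: exp(t · [-2]) = [e^(-2t)].

After assembling e^{tJ} and conjugating by P, we get:

e^{tA} =
  [t*exp(-2*t) + exp(-2*t), 3*t*exp(-2*t), t*exp(-2*t)]
  [0, exp(-2*t), 0]
  [-t*exp(-2*t), -3*t*exp(-2*t), -t*exp(-2*t) + exp(-2*t)]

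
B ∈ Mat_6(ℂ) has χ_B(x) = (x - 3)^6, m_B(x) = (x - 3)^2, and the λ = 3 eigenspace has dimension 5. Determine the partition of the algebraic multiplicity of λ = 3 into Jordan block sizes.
Block sizes for λ = 3: [2, 1, 1, 1, 1]

Step 1 — from the characteristic polynomial, algebraic multiplicity of λ = 3 is 6. From dim ker(B − (3)·I) = 5, there are exactly 5 Jordan blocks for λ = 3.
Step 2 — from the minimal polynomial, the factor (x − 3)^2 tells us the largest block for λ = 3 has size 2.
Step 3 — with total size 6, 5 blocks, and largest block 2, the block sizes (in nonincreasing order) are [2, 1, 1, 1, 1].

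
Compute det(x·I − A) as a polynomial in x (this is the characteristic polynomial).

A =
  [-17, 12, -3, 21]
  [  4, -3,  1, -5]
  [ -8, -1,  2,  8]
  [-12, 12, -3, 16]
x^4 + 2*x^3 - 12*x^2 + 14*x - 5

Expanding det(x·I − A) (e.g. by cofactor expansion or by noting that A is similar to its Jordan form J, which has the same characteristic polynomial as A) gives
  χ_A(x) = x^4 + 2*x^3 - 12*x^2 + 14*x - 5
which factors as (x - 1)^3*(x + 5). The eigenvalues (with algebraic multiplicities) are λ = -5 with multiplicity 1, λ = 1 with multiplicity 3.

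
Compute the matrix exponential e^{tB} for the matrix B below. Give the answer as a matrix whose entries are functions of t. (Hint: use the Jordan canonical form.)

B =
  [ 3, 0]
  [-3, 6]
e^{tB} =
  [exp(3*t), 0]
  [-exp(6*t) + exp(3*t), exp(6*t)]

Strategy: write B = P · J · P⁻¹ where J is a Jordan canonical form, so e^{tB} = P · e^{tJ} · P⁻¹, and e^{tJ} can be computed block-by-block.

B has Jordan form
J =
  [3, 0]
  [0, 6]
(up to reordering of blocks).

Per-block formulas:
  For a 1×1 block at λ = 3: exp(t · [3]) = [e^(3t)].
  For a 1×1 block at λ = 6: exp(t · [6]) = [e^(6t)].

After assembling e^{tJ} and conjugating by P, we get:

e^{tB} =
  [exp(3*t), 0]
  [-exp(6*t) + exp(3*t), exp(6*t)]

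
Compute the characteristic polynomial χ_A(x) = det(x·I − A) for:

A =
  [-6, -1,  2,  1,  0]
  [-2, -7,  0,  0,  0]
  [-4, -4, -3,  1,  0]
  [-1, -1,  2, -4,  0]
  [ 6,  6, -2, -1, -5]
x^5 + 25*x^4 + 250*x^3 + 1250*x^2 + 3125*x + 3125

Expanding det(x·I − A) (e.g. by cofactor expansion or by noting that A is similar to its Jordan form J, which has the same characteristic polynomial as A) gives
  χ_A(x) = x^5 + 25*x^4 + 250*x^3 + 1250*x^2 + 3125*x + 3125
which factors as (x + 5)^5. The eigenvalues (with algebraic multiplicities) are λ = -5 with multiplicity 5.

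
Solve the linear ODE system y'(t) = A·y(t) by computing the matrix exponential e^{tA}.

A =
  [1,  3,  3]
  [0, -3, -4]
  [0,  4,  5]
e^{tA} =
  [exp(t), 3*t*exp(t), 3*t*exp(t)]
  [0, -4*t*exp(t) + exp(t), -4*t*exp(t)]
  [0, 4*t*exp(t), 4*t*exp(t) + exp(t)]

Strategy: write A = P · J · P⁻¹ where J is a Jordan canonical form, so e^{tA} = P · e^{tJ} · P⁻¹, and e^{tJ} can be computed block-by-block.

A has Jordan form
J =
  [1, 1, 0]
  [0, 1, 0]
  [0, 0, 1]
(up to reordering of blocks).

Per-block formulas:
  For a 1×1 block at λ = 1: exp(t · [1]) = [e^(1t)].
  For a 2×2 Jordan block J_2(1): exp(t · J_2(1)) = e^(1t)·(I + t·N), where N is the 2×2 nilpotent shift.

After assembling e^{tJ} and conjugating by P, we get:

e^{tA} =
  [exp(t), 3*t*exp(t), 3*t*exp(t)]
  [0, -4*t*exp(t) + exp(t), -4*t*exp(t)]
  [0, 4*t*exp(t), 4*t*exp(t) + exp(t)]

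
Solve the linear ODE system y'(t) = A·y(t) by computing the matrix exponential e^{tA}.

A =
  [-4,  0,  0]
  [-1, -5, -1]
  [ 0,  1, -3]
e^{tA} =
  [exp(-4*t), 0, 0]
  [t^2*exp(-4*t)/2 - t*exp(-4*t), -t*exp(-4*t) + exp(-4*t), -t*exp(-4*t)]
  [-t^2*exp(-4*t)/2, t*exp(-4*t), t*exp(-4*t) + exp(-4*t)]

Strategy: write A = P · J · P⁻¹ where J is a Jordan canonical form, so e^{tA} = P · e^{tJ} · P⁻¹, and e^{tJ} can be computed block-by-block.

A has Jordan form
J =
  [-4,  1,  0]
  [ 0, -4,  1]
  [ 0,  0, -4]
(up to reordering of blocks).

Per-block formulas:
  For a 3×3 Jordan block J_3(-4): exp(t · J_3(-4)) = e^(-4t)·(I + t·N + (t^2/2)·N^2), where N is the 3×3 nilpotent shift.

After assembling e^{tJ} and conjugating by P, we get:

e^{tA} =
  [exp(-4*t), 0, 0]
  [t^2*exp(-4*t)/2 - t*exp(-4*t), -t*exp(-4*t) + exp(-4*t), -t*exp(-4*t)]
  [-t^2*exp(-4*t)/2, t*exp(-4*t), t*exp(-4*t) + exp(-4*t)]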